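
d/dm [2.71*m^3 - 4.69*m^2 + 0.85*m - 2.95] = 8.13*m^2 - 9.38*m + 0.85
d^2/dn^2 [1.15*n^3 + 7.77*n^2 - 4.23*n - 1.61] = 6.9*n + 15.54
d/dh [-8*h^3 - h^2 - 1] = 2*h*(-12*h - 1)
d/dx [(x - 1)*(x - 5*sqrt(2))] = 2*x - 5*sqrt(2) - 1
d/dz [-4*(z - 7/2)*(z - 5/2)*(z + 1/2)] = -12*z^2 + 44*z - 23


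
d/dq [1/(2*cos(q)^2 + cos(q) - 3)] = (4*cos(q) + 1)*sin(q)/(cos(q) + cos(2*q) - 2)^2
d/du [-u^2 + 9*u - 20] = 9 - 2*u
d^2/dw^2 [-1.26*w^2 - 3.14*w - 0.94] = -2.52000000000000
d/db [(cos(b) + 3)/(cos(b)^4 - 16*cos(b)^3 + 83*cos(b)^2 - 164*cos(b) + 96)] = (3*sin(b)^4 + 55*sin(b)^2 + 483*cos(b) - 5*cos(3*b) - 646)*sin(b)/((cos(b) - 8)^2*(cos(b) - 4)^2*(cos(b) - 3)^2*(cos(b) - 1)^2)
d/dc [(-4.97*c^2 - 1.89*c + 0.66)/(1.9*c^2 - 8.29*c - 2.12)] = (44.7923*c^2 + 18.5648*c + 9.4782)/(3.61*c^4 - 31.502*c^3 + 60.6681*c^2 + 35.1496*c + 4.4944)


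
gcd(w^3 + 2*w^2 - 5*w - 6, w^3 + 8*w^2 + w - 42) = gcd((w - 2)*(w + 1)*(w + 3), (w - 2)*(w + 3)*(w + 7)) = w^2 + w - 6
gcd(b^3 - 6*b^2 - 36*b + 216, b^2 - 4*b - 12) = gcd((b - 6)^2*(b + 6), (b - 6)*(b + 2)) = b - 6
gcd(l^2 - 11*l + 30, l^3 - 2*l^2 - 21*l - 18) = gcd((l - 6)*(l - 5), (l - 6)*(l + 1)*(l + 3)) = l - 6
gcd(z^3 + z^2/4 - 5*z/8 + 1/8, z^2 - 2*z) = 1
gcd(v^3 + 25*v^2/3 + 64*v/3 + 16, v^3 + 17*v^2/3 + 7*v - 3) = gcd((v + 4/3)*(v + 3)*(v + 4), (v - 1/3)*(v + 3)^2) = v + 3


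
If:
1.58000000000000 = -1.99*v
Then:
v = -0.79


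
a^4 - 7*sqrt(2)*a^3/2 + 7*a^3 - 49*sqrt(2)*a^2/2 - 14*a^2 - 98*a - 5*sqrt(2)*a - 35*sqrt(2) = (a + 7)*(a - 5*sqrt(2))*(a + sqrt(2)/2)*(a + sqrt(2))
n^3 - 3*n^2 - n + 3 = (n - 3)*(n - 1)*(n + 1)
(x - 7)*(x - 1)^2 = x^3 - 9*x^2 + 15*x - 7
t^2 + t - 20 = (t - 4)*(t + 5)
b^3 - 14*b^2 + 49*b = b*(b - 7)^2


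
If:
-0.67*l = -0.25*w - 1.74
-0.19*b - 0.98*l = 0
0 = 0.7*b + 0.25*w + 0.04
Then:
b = 2.98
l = -0.58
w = -8.51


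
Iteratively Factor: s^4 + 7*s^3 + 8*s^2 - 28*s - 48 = (s + 3)*(s^3 + 4*s^2 - 4*s - 16) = (s - 2)*(s + 3)*(s^2 + 6*s + 8) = (s - 2)*(s + 3)*(s + 4)*(s + 2)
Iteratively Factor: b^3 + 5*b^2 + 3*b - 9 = (b + 3)*(b^2 + 2*b - 3) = (b + 3)^2*(b - 1)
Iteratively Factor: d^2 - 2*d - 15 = (d + 3)*(d - 5)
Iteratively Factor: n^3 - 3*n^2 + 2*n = (n)*(n^2 - 3*n + 2) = n*(n - 2)*(n - 1)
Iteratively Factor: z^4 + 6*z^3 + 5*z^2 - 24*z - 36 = (z - 2)*(z^3 + 8*z^2 + 21*z + 18) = (z - 2)*(z + 3)*(z^2 + 5*z + 6) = (z - 2)*(z + 3)^2*(z + 2)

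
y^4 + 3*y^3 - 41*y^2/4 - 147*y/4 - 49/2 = (y - 7/2)*(y + 1)*(y + 2)*(y + 7/2)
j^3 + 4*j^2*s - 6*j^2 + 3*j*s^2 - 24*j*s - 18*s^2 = (j - 6)*(j + s)*(j + 3*s)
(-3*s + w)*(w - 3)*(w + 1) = -3*s*w^2 + 6*s*w + 9*s + w^3 - 2*w^2 - 3*w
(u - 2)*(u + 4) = u^2 + 2*u - 8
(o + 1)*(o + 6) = o^2 + 7*o + 6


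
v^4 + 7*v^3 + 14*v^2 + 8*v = v*(v + 1)*(v + 2)*(v + 4)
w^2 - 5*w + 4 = (w - 4)*(w - 1)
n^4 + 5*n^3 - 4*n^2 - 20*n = n*(n - 2)*(n + 2)*(n + 5)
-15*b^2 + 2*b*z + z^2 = (-3*b + z)*(5*b + z)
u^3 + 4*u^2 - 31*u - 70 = (u - 5)*(u + 2)*(u + 7)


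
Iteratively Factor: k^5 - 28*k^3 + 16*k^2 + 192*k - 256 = (k - 2)*(k^4 + 2*k^3 - 24*k^2 - 32*k + 128) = (k - 2)^2*(k^3 + 4*k^2 - 16*k - 64) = (k - 4)*(k - 2)^2*(k^2 + 8*k + 16) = (k - 4)*(k - 2)^2*(k + 4)*(k + 4)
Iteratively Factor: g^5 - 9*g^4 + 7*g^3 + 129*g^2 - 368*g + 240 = (g - 3)*(g^4 - 6*g^3 - 11*g^2 + 96*g - 80) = (g - 5)*(g - 3)*(g^3 - g^2 - 16*g + 16) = (g - 5)*(g - 3)*(g + 4)*(g^2 - 5*g + 4) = (g - 5)*(g - 3)*(g - 1)*(g + 4)*(g - 4)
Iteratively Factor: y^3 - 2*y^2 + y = (y)*(y^2 - 2*y + 1) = y*(y - 1)*(y - 1)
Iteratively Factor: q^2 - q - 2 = (q + 1)*(q - 2)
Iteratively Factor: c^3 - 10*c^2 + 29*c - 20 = (c - 5)*(c^2 - 5*c + 4) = (c - 5)*(c - 1)*(c - 4)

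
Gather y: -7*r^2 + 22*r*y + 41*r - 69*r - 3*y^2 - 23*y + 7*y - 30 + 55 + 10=-7*r^2 - 28*r - 3*y^2 + y*(22*r - 16) + 35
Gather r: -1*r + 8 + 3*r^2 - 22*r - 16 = 3*r^2 - 23*r - 8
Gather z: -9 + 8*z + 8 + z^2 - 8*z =z^2 - 1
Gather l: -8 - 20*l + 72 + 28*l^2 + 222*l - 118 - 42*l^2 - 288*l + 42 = -14*l^2 - 86*l - 12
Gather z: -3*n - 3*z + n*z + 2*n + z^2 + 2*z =-n + z^2 + z*(n - 1)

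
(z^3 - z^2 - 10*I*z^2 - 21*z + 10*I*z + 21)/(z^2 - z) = z - 10*I - 21/z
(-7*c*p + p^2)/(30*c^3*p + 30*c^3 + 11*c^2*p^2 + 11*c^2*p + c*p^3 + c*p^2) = p*(-7*c + p)/(c*(30*c^2*p + 30*c^2 + 11*c*p^2 + 11*c*p + p^3 + p^2))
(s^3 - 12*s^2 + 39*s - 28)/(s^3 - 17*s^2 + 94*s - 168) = (s - 1)/(s - 6)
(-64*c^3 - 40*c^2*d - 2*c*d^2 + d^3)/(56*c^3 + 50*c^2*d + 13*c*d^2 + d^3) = (-8*c + d)/(7*c + d)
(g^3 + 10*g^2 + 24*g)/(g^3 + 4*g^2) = (g + 6)/g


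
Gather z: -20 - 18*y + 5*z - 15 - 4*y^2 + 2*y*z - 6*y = -4*y^2 - 24*y + z*(2*y + 5) - 35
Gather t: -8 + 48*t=48*t - 8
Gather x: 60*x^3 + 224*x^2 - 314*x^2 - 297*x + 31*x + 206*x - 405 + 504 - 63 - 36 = 60*x^3 - 90*x^2 - 60*x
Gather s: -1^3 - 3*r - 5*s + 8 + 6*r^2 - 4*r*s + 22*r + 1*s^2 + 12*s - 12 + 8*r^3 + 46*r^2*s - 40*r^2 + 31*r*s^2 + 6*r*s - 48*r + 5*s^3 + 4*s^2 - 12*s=8*r^3 - 34*r^2 - 29*r + 5*s^3 + s^2*(31*r + 5) + s*(46*r^2 + 2*r - 5) - 5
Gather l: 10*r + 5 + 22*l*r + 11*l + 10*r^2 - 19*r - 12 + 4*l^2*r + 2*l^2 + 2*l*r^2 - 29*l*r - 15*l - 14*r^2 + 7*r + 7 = l^2*(4*r + 2) + l*(2*r^2 - 7*r - 4) - 4*r^2 - 2*r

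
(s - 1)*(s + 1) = s^2 - 1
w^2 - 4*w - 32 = (w - 8)*(w + 4)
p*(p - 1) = p^2 - p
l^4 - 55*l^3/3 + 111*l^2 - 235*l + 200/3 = (l - 8)*(l - 5)^2*(l - 1/3)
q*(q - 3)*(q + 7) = q^3 + 4*q^2 - 21*q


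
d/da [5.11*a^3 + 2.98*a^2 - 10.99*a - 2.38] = 15.33*a^2 + 5.96*a - 10.99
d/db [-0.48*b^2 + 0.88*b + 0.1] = 0.88 - 0.96*b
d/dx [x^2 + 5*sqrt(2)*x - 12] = 2*x + 5*sqrt(2)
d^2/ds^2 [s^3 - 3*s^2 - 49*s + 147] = 6*s - 6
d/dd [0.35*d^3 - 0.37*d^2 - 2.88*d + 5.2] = 1.05*d^2 - 0.74*d - 2.88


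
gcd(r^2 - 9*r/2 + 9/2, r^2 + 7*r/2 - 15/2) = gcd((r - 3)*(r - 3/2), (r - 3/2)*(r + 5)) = r - 3/2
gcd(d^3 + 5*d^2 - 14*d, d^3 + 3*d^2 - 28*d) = d^2 + 7*d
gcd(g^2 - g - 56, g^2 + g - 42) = g + 7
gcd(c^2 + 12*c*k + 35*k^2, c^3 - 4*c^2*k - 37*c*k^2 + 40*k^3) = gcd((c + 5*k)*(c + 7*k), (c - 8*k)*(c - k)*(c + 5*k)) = c + 5*k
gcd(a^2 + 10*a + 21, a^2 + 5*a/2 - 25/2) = 1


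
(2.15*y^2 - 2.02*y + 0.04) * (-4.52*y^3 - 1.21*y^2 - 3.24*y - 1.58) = -9.718*y^5 + 6.5289*y^4 - 4.7026*y^3 + 3.0994*y^2 + 3.062*y - 0.0632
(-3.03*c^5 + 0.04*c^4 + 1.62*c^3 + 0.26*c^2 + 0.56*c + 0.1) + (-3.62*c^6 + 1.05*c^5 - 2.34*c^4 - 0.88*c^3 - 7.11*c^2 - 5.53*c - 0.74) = -3.62*c^6 - 1.98*c^5 - 2.3*c^4 + 0.74*c^3 - 6.85*c^2 - 4.97*c - 0.64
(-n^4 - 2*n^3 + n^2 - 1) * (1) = -n^4 - 2*n^3 + n^2 - 1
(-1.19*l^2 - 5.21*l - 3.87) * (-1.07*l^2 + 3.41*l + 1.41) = 1.2733*l^4 + 1.5168*l^3 - 15.3031*l^2 - 20.5428*l - 5.4567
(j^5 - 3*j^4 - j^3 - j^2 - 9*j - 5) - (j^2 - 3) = j^5 - 3*j^4 - j^3 - 2*j^2 - 9*j - 2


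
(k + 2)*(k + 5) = k^2 + 7*k + 10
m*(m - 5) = m^2 - 5*m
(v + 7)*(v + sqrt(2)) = v^2 + sqrt(2)*v + 7*v + 7*sqrt(2)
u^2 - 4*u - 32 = (u - 8)*(u + 4)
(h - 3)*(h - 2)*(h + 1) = h^3 - 4*h^2 + h + 6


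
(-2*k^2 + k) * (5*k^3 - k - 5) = -10*k^5 + 5*k^4 + 2*k^3 + 9*k^2 - 5*k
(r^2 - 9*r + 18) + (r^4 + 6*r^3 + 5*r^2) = r^4 + 6*r^3 + 6*r^2 - 9*r + 18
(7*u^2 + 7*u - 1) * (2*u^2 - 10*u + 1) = 14*u^4 - 56*u^3 - 65*u^2 + 17*u - 1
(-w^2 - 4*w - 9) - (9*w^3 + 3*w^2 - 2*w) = -9*w^3 - 4*w^2 - 2*w - 9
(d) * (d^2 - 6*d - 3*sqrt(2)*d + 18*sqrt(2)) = d^3 - 6*d^2 - 3*sqrt(2)*d^2 + 18*sqrt(2)*d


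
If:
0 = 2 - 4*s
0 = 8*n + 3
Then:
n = -3/8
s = 1/2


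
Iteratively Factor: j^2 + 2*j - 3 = (j + 3)*(j - 1)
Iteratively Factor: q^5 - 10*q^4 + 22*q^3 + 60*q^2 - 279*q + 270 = (q - 3)*(q^4 - 7*q^3 + q^2 + 63*q - 90) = (q - 5)*(q - 3)*(q^3 - 2*q^2 - 9*q + 18) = (q - 5)*(q - 3)*(q - 2)*(q^2 - 9) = (q - 5)*(q - 3)*(q - 2)*(q + 3)*(q - 3)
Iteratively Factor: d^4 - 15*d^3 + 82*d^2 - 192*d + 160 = (d - 4)*(d^3 - 11*d^2 + 38*d - 40) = (d - 4)*(d - 2)*(d^2 - 9*d + 20) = (d - 5)*(d - 4)*(d - 2)*(d - 4)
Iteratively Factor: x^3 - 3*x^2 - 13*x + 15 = (x - 5)*(x^2 + 2*x - 3) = (x - 5)*(x + 3)*(x - 1)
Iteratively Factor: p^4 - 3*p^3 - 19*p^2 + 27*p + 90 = (p - 5)*(p^3 + 2*p^2 - 9*p - 18) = (p - 5)*(p + 3)*(p^2 - p - 6) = (p - 5)*(p - 3)*(p + 3)*(p + 2)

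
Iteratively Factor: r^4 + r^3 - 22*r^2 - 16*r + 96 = (r - 2)*(r^3 + 3*r^2 - 16*r - 48) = (r - 2)*(r + 3)*(r^2 - 16) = (r - 2)*(r + 3)*(r + 4)*(r - 4)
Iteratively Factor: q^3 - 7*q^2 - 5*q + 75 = (q - 5)*(q^2 - 2*q - 15) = (q - 5)^2*(q + 3)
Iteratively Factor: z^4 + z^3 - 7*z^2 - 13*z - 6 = (z + 1)*(z^3 - 7*z - 6) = (z + 1)^2*(z^2 - z - 6) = (z + 1)^2*(z + 2)*(z - 3)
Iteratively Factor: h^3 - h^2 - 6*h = (h - 3)*(h^2 + 2*h) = h*(h - 3)*(h + 2)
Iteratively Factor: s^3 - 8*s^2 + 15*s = (s - 3)*(s^2 - 5*s) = (s - 5)*(s - 3)*(s)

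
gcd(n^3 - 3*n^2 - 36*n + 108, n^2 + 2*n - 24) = n + 6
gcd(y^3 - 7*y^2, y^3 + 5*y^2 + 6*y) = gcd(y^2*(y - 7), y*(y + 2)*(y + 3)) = y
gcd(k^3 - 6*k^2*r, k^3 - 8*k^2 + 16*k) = k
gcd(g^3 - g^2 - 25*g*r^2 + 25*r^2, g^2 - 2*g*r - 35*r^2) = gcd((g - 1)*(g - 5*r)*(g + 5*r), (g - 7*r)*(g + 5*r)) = g + 5*r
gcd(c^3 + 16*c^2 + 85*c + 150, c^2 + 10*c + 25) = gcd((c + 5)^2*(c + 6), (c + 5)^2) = c^2 + 10*c + 25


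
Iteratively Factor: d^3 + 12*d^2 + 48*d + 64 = (d + 4)*(d^2 + 8*d + 16) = (d + 4)^2*(d + 4)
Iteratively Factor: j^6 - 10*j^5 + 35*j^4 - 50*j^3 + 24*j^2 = (j - 1)*(j^5 - 9*j^4 + 26*j^3 - 24*j^2) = (j - 3)*(j - 1)*(j^4 - 6*j^3 + 8*j^2) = (j - 3)*(j - 2)*(j - 1)*(j^3 - 4*j^2) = (j - 4)*(j - 3)*(j - 2)*(j - 1)*(j^2) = j*(j - 4)*(j - 3)*(j - 2)*(j - 1)*(j)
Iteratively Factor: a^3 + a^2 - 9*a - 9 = (a + 1)*(a^2 - 9) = (a + 1)*(a + 3)*(a - 3)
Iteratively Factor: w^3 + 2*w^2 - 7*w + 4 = (w + 4)*(w^2 - 2*w + 1) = (w - 1)*(w + 4)*(w - 1)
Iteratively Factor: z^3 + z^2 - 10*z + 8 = (z - 2)*(z^2 + 3*z - 4) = (z - 2)*(z + 4)*(z - 1)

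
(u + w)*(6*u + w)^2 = 36*u^3 + 48*u^2*w + 13*u*w^2 + w^3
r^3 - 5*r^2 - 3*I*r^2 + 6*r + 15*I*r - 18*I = (r - 3)*(r - 2)*(r - 3*I)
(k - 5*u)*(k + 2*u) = k^2 - 3*k*u - 10*u^2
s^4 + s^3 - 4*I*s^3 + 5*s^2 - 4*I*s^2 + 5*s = s*(s + 1)*(s - 5*I)*(s + I)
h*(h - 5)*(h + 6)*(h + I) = h^4 + h^3 + I*h^3 - 30*h^2 + I*h^2 - 30*I*h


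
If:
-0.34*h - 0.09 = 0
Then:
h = -0.26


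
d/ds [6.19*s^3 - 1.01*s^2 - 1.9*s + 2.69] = 18.57*s^2 - 2.02*s - 1.9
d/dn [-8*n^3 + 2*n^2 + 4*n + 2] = -24*n^2 + 4*n + 4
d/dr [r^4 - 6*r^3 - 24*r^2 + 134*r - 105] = 4*r^3 - 18*r^2 - 48*r + 134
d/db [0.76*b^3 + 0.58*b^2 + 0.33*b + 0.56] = 2.28*b^2 + 1.16*b + 0.33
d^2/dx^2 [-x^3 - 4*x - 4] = -6*x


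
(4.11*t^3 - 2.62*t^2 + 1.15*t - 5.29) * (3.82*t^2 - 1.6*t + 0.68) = 15.7002*t^5 - 16.5844*t^4 + 11.3798*t^3 - 23.8294*t^2 + 9.246*t - 3.5972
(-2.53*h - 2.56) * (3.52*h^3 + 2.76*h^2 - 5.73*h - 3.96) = -8.9056*h^4 - 15.994*h^3 + 7.4313*h^2 + 24.6876*h + 10.1376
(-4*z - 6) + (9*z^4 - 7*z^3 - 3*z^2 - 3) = 9*z^4 - 7*z^3 - 3*z^2 - 4*z - 9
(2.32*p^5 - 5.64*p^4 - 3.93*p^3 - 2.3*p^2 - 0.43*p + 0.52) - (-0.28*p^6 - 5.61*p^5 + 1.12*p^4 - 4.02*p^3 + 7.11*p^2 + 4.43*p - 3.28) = 0.28*p^6 + 7.93*p^5 - 6.76*p^4 + 0.0899999999999994*p^3 - 9.41*p^2 - 4.86*p + 3.8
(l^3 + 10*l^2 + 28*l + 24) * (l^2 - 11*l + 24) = l^5 - l^4 - 58*l^3 - 44*l^2 + 408*l + 576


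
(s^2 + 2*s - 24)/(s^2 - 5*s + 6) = (s^2 + 2*s - 24)/(s^2 - 5*s + 6)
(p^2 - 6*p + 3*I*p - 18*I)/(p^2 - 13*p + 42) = (p + 3*I)/(p - 7)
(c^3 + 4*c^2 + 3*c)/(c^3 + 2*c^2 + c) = (c + 3)/(c + 1)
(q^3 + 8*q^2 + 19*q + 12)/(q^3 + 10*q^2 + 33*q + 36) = (q + 1)/(q + 3)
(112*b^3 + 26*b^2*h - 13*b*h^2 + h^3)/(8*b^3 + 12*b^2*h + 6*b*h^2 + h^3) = (56*b^2 - 15*b*h + h^2)/(4*b^2 + 4*b*h + h^2)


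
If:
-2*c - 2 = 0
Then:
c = -1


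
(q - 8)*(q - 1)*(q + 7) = q^3 - 2*q^2 - 55*q + 56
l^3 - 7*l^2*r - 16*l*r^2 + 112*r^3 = (l - 7*r)*(l - 4*r)*(l + 4*r)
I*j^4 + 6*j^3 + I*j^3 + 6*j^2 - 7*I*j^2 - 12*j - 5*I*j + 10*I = (j + 2)*(j - 5*I)*(j - I)*(I*j - I)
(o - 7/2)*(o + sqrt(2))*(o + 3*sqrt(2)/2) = o^3 - 7*o^2/2 + 5*sqrt(2)*o^2/2 - 35*sqrt(2)*o/4 + 3*o - 21/2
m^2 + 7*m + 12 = (m + 3)*(m + 4)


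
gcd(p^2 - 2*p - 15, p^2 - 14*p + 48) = 1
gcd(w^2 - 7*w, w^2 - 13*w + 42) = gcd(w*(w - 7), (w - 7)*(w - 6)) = w - 7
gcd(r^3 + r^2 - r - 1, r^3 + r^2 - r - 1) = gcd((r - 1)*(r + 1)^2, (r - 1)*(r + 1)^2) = r^3 + r^2 - r - 1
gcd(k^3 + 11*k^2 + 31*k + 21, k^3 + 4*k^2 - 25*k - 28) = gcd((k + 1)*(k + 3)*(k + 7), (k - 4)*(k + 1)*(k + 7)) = k^2 + 8*k + 7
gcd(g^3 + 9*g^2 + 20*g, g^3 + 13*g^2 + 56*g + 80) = g^2 + 9*g + 20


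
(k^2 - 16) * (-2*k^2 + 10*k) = -2*k^4 + 10*k^3 + 32*k^2 - 160*k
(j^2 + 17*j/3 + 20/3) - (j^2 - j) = 20*j/3 + 20/3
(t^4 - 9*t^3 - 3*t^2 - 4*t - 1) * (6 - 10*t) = -10*t^5 + 96*t^4 - 24*t^3 + 22*t^2 - 14*t - 6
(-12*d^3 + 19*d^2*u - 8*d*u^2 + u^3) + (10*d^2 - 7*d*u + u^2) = -12*d^3 + 19*d^2*u + 10*d^2 - 8*d*u^2 - 7*d*u + u^3 + u^2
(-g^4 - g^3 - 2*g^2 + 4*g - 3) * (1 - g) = g^5 + g^3 - 6*g^2 + 7*g - 3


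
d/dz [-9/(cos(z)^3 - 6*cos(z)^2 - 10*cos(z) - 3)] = 9*(-3*cos(z)^2 + 12*cos(z) + 10)*sin(z)/((cos(z) + 1)^2*(sin(z)^2 + 7*cos(z) + 2)^2)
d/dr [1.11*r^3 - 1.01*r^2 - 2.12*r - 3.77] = 3.33*r^2 - 2.02*r - 2.12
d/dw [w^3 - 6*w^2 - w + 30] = 3*w^2 - 12*w - 1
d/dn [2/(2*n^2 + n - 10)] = 2*(-4*n - 1)/(2*n^2 + n - 10)^2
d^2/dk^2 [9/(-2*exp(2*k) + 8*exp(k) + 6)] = 18*(-(1 - exp(k))*(-exp(2*k) + 4*exp(k) + 3) + 2*(exp(k) - 2)^2*exp(k))*exp(k)/(-exp(2*k) + 4*exp(k) + 3)^3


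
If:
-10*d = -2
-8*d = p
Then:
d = 1/5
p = -8/5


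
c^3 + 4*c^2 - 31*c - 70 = (c - 5)*(c + 2)*(c + 7)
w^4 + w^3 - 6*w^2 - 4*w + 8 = (w - 2)*(w - 1)*(w + 2)^2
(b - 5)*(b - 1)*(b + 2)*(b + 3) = b^4 - b^3 - 19*b^2 - 11*b + 30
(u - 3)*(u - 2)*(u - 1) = u^3 - 6*u^2 + 11*u - 6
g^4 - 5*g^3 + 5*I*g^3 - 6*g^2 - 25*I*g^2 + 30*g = g*(g - 5)*(g + 2*I)*(g + 3*I)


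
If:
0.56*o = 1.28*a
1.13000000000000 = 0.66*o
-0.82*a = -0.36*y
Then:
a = 0.75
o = 1.71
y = 1.71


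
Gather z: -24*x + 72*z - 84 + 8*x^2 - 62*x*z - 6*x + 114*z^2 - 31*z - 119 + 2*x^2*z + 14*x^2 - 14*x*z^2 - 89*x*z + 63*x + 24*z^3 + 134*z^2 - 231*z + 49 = 22*x^2 + 33*x + 24*z^3 + z^2*(248 - 14*x) + z*(2*x^2 - 151*x - 190) - 154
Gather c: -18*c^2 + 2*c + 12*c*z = -18*c^2 + c*(12*z + 2)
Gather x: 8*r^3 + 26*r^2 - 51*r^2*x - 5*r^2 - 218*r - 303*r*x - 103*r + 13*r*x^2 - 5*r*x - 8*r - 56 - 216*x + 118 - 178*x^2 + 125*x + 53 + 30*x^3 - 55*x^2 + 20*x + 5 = 8*r^3 + 21*r^2 - 329*r + 30*x^3 + x^2*(13*r - 233) + x*(-51*r^2 - 308*r - 71) + 120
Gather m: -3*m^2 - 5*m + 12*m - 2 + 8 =-3*m^2 + 7*m + 6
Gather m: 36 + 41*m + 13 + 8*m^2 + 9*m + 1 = 8*m^2 + 50*m + 50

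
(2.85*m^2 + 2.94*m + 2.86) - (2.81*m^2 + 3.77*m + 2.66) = 0.04*m^2 - 0.83*m + 0.2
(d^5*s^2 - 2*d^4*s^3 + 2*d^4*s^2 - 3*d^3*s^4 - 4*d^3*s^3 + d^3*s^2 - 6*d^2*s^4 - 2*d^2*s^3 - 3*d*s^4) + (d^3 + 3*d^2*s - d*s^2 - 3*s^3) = d^5*s^2 - 2*d^4*s^3 + 2*d^4*s^2 - 3*d^3*s^4 - 4*d^3*s^3 + d^3*s^2 + d^3 - 6*d^2*s^4 - 2*d^2*s^3 + 3*d^2*s - 3*d*s^4 - d*s^2 - 3*s^3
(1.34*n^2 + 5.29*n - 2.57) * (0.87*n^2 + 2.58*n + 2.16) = 1.1658*n^4 + 8.0595*n^3 + 14.3067*n^2 + 4.7958*n - 5.5512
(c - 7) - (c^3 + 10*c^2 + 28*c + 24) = -c^3 - 10*c^2 - 27*c - 31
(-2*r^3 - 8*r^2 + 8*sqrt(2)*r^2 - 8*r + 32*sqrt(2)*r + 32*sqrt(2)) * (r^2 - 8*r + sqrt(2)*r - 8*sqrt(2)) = -2*r^5 + 8*r^4 + 6*sqrt(2)*r^4 - 24*sqrt(2)*r^3 + 72*r^3 - 168*sqrt(2)*r^2 - 448*r - 192*sqrt(2)*r - 512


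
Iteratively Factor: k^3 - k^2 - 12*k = (k + 3)*(k^2 - 4*k) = k*(k + 3)*(k - 4)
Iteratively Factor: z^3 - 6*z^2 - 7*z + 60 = (z - 4)*(z^2 - 2*z - 15) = (z - 4)*(z + 3)*(z - 5)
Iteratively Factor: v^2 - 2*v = (v - 2)*(v)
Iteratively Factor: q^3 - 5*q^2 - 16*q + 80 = (q + 4)*(q^2 - 9*q + 20) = (q - 4)*(q + 4)*(q - 5)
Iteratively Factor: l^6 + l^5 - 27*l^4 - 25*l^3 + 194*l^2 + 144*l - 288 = (l + 4)*(l^5 - 3*l^4 - 15*l^3 + 35*l^2 + 54*l - 72) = (l + 2)*(l + 4)*(l^4 - 5*l^3 - 5*l^2 + 45*l - 36) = (l - 1)*(l + 2)*(l + 4)*(l^3 - 4*l^2 - 9*l + 36) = (l - 3)*(l - 1)*(l + 2)*(l + 4)*(l^2 - l - 12) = (l - 3)*(l - 1)*(l + 2)*(l + 3)*(l + 4)*(l - 4)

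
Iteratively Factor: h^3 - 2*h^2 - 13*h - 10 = (h + 1)*(h^2 - 3*h - 10) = (h + 1)*(h + 2)*(h - 5)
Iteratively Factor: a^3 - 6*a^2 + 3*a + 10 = (a - 5)*(a^2 - a - 2) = (a - 5)*(a - 2)*(a + 1)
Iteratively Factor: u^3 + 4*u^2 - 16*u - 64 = (u + 4)*(u^2 - 16) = (u - 4)*(u + 4)*(u + 4)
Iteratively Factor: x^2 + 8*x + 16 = (x + 4)*(x + 4)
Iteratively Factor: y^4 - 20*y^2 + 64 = (y - 4)*(y^3 + 4*y^2 - 4*y - 16) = (y - 4)*(y - 2)*(y^2 + 6*y + 8) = (y - 4)*(y - 2)*(y + 2)*(y + 4)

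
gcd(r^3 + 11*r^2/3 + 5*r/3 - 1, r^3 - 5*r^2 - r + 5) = r + 1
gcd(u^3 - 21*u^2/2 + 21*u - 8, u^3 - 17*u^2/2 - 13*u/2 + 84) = u - 8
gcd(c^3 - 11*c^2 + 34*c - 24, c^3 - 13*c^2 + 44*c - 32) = c^2 - 5*c + 4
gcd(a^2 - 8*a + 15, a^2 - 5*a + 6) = a - 3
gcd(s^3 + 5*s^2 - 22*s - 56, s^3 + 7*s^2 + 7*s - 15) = 1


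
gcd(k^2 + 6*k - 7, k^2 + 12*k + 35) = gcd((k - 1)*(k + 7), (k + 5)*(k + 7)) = k + 7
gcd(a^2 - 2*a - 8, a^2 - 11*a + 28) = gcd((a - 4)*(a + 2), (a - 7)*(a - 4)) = a - 4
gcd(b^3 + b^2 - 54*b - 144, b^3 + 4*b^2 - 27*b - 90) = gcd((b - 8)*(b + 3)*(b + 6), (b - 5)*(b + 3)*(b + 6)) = b^2 + 9*b + 18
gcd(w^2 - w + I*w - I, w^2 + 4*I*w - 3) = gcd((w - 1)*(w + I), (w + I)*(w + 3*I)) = w + I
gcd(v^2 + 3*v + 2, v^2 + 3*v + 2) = v^2 + 3*v + 2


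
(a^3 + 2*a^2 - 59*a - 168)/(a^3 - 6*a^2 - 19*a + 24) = (a + 7)/(a - 1)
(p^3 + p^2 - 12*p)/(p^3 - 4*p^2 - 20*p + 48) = p*(p - 3)/(p^2 - 8*p + 12)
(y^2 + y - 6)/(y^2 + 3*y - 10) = (y + 3)/(y + 5)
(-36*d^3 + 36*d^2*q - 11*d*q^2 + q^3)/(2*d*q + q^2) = (-36*d^3 + 36*d^2*q - 11*d*q^2 + q^3)/(q*(2*d + q))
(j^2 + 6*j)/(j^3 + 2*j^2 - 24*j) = 1/(j - 4)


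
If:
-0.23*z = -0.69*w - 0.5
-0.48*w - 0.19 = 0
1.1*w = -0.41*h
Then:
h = 1.06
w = -0.40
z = 0.99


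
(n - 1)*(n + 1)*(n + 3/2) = n^3 + 3*n^2/2 - n - 3/2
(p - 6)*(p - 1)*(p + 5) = p^3 - 2*p^2 - 29*p + 30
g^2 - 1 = (g - 1)*(g + 1)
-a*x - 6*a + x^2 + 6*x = (-a + x)*(x + 6)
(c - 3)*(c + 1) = c^2 - 2*c - 3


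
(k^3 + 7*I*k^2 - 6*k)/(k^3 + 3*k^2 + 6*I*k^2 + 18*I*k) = (k + I)/(k + 3)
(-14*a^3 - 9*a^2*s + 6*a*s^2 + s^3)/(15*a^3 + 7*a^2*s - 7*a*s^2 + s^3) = (-14*a^2 + 5*a*s + s^2)/(15*a^2 - 8*a*s + s^2)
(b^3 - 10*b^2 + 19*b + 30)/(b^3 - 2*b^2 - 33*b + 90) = (b^2 - 5*b - 6)/(b^2 + 3*b - 18)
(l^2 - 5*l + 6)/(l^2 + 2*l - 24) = (l^2 - 5*l + 6)/(l^2 + 2*l - 24)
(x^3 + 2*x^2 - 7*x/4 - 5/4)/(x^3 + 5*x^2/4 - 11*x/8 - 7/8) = 2*(2*x + 5)/(4*x + 7)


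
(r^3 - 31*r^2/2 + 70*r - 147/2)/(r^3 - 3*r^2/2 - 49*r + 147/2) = (r - 7)/(r + 7)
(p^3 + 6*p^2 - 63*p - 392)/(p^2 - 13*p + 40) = (p^2 + 14*p + 49)/(p - 5)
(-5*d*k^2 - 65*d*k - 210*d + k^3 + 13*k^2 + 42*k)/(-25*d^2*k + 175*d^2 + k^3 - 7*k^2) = (k^2 + 13*k + 42)/(5*d*k - 35*d + k^2 - 7*k)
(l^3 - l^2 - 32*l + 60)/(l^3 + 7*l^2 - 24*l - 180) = (l - 2)/(l + 6)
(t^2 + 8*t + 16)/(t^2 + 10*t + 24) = (t + 4)/(t + 6)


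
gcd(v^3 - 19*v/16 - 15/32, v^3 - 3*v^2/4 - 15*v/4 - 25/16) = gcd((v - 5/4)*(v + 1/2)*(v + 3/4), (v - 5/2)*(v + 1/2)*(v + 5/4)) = v + 1/2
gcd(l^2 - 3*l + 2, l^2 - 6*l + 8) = l - 2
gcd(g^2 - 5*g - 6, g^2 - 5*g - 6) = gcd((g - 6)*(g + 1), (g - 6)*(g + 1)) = g^2 - 5*g - 6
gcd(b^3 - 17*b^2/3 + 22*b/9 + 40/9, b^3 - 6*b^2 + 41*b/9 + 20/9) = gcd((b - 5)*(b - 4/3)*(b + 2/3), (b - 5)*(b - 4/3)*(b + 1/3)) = b^2 - 19*b/3 + 20/3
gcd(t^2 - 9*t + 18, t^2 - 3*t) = t - 3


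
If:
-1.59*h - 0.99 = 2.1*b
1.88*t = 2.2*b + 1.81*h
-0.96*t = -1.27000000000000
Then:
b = -18.96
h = 24.43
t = 1.32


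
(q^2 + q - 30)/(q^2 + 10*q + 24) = (q - 5)/(q + 4)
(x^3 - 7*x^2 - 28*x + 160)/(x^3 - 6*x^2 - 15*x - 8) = (x^2 + x - 20)/(x^2 + 2*x + 1)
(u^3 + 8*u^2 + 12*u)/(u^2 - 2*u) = (u^2 + 8*u + 12)/(u - 2)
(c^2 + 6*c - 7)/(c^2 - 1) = (c + 7)/(c + 1)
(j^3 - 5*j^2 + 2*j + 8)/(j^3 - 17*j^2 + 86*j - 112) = (j^2 - 3*j - 4)/(j^2 - 15*j + 56)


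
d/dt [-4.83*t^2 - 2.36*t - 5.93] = -9.66*t - 2.36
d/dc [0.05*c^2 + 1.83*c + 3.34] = 0.1*c + 1.83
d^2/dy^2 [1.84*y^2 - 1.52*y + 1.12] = 3.68000000000000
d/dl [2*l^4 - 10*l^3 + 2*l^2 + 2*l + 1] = 8*l^3 - 30*l^2 + 4*l + 2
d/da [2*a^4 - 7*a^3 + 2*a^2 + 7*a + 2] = 8*a^3 - 21*a^2 + 4*a + 7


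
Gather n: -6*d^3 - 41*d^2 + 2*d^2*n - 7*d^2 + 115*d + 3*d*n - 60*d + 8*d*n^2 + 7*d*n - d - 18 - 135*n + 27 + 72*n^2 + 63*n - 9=-6*d^3 - 48*d^2 + 54*d + n^2*(8*d + 72) + n*(2*d^2 + 10*d - 72)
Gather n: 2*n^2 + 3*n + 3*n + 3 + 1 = 2*n^2 + 6*n + 4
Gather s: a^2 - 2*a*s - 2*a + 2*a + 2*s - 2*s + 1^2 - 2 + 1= a^2 - 2*a*s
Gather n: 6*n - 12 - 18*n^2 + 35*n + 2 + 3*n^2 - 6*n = -15*n^2 + 35*n - 10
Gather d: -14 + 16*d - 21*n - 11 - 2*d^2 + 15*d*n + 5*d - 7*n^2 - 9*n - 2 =-2*d^2 + d*(15*n + 21) - 7*n^2 - 30*n - 27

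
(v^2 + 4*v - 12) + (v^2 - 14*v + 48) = 2*v^2 - 10*v + 36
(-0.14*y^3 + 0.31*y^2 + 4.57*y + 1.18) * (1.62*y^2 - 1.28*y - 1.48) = -0.2268*y^5 + 0.6814*y^4 + 7.2138*y^3 - 4.3968*y^2 - 8.274*y - 1.7464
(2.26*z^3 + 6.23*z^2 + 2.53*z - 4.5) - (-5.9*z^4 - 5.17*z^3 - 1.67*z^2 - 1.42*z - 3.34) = 5.9*z^4 + 7.43*z^3 + 7.9*z^2 + 3.95*z - 1.16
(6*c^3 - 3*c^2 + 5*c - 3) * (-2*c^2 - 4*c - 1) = -12*c^5 - 18*c^4 - 4*c^3 - 11*c^2 + 7*c + 3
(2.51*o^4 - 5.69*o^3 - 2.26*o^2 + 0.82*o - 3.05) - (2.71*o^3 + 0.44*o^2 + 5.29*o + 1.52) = 2.51*o^4 - 8.4*o^3 - 2.7*o^2 - 4.47*o - 4.57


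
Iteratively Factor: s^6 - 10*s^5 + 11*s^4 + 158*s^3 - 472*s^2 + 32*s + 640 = (s - 5)*(s^5 - 5*s^4 - 14*s^3 + 88*s^2 - 32*s - 128) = (s - 5)*(s - 4)*(s^4 - s^3 - 18*s^2 + 16*s + 32) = (s - 5)*(s - 4)*(s - 2)*(s^3 + s^2 - 16*s - 16) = (s - 5)*(s - 4)^2*(s - 2)*(s^2 + 5*s + 4) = (s - 5)*(s - 4)^2*(s - 2)*(s + 1)*(s + 4)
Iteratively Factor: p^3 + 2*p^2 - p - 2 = (p - 1)*(p^2 + 3*p + 2) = (p - 1)*(p + 2)*(p + 1)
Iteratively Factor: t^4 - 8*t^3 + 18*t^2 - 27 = (t - 3)*(t^3 - 5*t^2 + 3*t + 9) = (t - 3)*(t + 1)*(t^2 - 6*t + 9) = (t - 3)^2*(t + 1)*(t - 3)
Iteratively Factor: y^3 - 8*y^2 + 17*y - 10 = (y - 5)*(y^2 - 3*y + 2) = (y - 5)*(y - 1)*(y - 2)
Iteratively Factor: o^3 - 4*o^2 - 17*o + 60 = (o + 4)*(o^2 - 8*o + 15) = (o - 3)*(o + 4)*(o - 5)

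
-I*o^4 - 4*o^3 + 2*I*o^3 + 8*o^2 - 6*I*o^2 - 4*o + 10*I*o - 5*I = (o - 1)^2*(o - 5*I)*(-I*o + 1)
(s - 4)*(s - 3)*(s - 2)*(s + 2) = s^4 - 7*s^3 + 8*s^2 + 28*s - 48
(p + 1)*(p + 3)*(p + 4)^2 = p^4 + 12*p^3 + 51*p^2 + 88*p + 48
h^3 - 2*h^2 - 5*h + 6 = (h - 3)*(h - 1)*(h + 2)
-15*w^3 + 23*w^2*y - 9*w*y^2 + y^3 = (-5*w + y)*(-3*w + y)*(-w + y)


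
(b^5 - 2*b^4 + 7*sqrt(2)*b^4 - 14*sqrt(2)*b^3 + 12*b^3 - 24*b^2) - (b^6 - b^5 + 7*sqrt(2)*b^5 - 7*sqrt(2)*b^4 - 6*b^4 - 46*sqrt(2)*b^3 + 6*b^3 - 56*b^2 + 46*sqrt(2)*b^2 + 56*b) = -b^6 - 7*sqrt(2)*b^5 + 2*b^5 + 4*b^4 + 14*sqrt(2)*b^4 + 6*b^3 + 32*sqrt(2)*b^3 - 46*sqrt(2)*b^2 + 32*b^2 - 56*b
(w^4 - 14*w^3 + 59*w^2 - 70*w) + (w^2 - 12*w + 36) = w^4 - 14*w^3 + 60*w^2 - 82*w + 36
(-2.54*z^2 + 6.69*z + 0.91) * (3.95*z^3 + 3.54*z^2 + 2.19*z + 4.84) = -10.033*z^5 + 17.4339*z^4 + 21.7145*z^3 + 5.5789*z^2 + 34.3725*z + 4.4044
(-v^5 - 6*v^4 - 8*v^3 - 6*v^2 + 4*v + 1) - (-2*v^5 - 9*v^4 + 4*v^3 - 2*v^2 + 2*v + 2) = v^5 + 3*v^4 - 12*v^3 - 4*v^2 + 2*v - 1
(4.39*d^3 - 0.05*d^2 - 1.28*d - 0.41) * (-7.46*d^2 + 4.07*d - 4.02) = -32.7494*d^5 + 18.2403*d^4 - 8.30249999999999*d^3 - 1.95*d^2 + 3.4769*d + 1.6482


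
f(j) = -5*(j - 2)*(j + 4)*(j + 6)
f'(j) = -5*(j - 2)*(j + 4) - 5*(j - 2)*(j + 6) - 5*(j + 4)*(j + 6)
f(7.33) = -4024.92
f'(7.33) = -1412.33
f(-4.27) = -14.64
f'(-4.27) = 48.11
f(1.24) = 144.16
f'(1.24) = -142.26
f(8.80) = -6440.96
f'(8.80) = -1885.60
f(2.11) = -27.25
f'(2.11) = -255.58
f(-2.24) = 140.29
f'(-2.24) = 83.94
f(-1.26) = 211.70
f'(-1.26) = 56.99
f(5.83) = -2226.93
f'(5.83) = -996.23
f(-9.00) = 825.00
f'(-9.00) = -515.00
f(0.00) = 240.00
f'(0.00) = -20.00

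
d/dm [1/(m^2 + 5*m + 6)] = (-2*m - 5)/(m^2 + 5*m + 6)^2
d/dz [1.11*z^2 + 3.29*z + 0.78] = 2.22*z + 3.29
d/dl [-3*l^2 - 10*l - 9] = -6*l - 10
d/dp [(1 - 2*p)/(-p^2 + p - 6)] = (-2*p^2 + 2*p + 11)/(p^4 - 2*p^3 + 13*p^2 - 12*p + 36)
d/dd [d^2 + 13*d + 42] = 2*d + 13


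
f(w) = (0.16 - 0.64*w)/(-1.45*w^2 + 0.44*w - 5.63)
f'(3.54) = -0.01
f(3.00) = 0.10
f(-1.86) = -0.12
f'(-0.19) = 0.10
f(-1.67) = -0.12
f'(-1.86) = -0.00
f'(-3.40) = -0.02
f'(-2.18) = -0.01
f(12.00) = 0.04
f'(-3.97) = -0.01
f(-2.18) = -0.12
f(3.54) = 0.09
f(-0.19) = -0.05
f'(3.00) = -0.01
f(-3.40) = -0.10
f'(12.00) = -0.00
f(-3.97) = -0.09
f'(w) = (0.16 - 0.64*w)*(2.9*w - 0.44)/(-1.45*w^2 + 0.44*w - 5.63)^2 - 0.64/(-1.45*w^2 + 0.44*w - 5.63) = (-0.928*w^2 + 0.464*w + 3.5328)/(2.1025*w^4 - 1.276*w^3 + 16.5206*w^2 - 4.9544*w + 31.6969)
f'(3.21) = -0.01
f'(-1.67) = 0.00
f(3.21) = 0.10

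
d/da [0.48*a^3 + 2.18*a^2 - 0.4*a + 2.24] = 1.44*a^2 + 4.36*a - 0.4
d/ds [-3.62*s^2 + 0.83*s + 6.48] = 0.83 - 7.24*s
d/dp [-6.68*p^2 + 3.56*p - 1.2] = 3.56 - 13.36*p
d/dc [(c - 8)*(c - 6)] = 2*c - 14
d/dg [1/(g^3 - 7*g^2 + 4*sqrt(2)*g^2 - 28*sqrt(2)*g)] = (-3*g^2 - 8*sqrt(2)*g + 14*g + 28*sqrt(2))/(g^2*(g^2 - 7*g + 4*sqrt(2)*g - 28*sqrt(2))^2)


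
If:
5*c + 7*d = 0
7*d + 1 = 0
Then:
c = 1/5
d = -1/7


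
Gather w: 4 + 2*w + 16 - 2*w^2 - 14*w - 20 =-2*w^2 - 12*w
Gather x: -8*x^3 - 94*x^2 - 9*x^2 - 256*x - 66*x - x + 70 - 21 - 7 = -8*x^3 - 103*x^2 - 323*x + 42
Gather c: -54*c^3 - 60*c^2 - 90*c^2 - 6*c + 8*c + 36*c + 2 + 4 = -54*c^3 - 150*c^2 + 38*c + 6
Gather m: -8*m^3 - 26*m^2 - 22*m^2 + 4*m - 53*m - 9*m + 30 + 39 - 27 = -8*m^3 - 48*m^2 - 58*m + 42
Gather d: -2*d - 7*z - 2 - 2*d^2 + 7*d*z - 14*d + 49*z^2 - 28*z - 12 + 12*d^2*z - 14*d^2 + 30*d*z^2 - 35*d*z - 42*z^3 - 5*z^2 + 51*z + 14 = d^2*(12*z - 16) + d*(30*z^2 - 28*z - 16) - 42*z^3 + 44*z^2 + 16*z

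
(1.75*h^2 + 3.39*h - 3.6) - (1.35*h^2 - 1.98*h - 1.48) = 0.4*h^2 + 5.37*h - 2.12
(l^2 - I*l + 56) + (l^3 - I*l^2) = l^3 + l^2 - I*l^2 - I*l + 56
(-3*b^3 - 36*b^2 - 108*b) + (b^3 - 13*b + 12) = -2*b^3 - 36*b^2 - 121*b + 12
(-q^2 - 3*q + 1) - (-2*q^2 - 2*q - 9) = q^2 - q + 10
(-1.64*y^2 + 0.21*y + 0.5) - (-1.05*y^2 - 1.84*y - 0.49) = -0.59*y^2 + 2.05*y + 0.99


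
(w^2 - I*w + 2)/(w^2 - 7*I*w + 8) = (w - 2*I)/(w - 8*I)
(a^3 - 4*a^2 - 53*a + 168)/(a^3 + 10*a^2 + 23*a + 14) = (a^2 - 11*a + 24)/(a^2 + 3*a + 2)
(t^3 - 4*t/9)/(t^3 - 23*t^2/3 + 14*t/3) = (t + 2/3)/(t - 7)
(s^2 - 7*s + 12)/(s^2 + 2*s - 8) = (s^2 - 7*s + 12)/(s^2 + 2*s - 8)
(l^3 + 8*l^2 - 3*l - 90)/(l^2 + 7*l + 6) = (l^2 + 2*l - 15)/(l + 1)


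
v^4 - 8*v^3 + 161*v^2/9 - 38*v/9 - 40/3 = (v - 4)*(v - 3)*(v - 5/3)*(v + 2/3)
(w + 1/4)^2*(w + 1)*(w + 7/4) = w^4 + 13*w^3/4 + 51*w^2/16 + 67*w/64 + 7/64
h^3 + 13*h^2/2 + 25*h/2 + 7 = (h + 1)*(h + 2)*(h + 7/2)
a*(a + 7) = a^2 + 7*a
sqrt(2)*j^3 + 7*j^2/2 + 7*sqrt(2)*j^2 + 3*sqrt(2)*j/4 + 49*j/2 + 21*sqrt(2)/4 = (j + 7)*(j + 3*sqrt(2)/2)*(sqrt(2)*j + 1/2)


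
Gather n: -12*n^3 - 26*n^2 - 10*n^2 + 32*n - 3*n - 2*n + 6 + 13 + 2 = -12*n^3 - 36*n^2 + 27*n + 21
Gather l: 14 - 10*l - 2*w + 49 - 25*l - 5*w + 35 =-35*l - 7*w + 98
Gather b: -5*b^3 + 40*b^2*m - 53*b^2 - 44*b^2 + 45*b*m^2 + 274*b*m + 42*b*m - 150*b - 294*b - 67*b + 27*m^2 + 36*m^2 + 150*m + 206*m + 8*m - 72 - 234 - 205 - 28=-5*b^3 + b^2*(40*m - 97) + b*(45*m^2 + 316*m - 511) + 63*m^2 + 364*m - 539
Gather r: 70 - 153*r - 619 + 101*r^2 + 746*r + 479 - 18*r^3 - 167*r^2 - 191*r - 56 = -18*r^3 - 66*r^2 + 402*r - 126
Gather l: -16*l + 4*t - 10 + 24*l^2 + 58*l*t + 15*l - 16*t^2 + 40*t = 24*l^2 + l*(58*t - 1) - 16*t^2 + 44*t - 10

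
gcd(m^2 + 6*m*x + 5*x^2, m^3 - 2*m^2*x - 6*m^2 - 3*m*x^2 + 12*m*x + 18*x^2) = m + x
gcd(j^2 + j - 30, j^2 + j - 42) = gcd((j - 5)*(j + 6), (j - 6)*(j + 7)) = 1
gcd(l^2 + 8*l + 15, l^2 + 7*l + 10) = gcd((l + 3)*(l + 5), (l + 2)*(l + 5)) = l + 5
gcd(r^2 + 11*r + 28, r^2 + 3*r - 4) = r + 4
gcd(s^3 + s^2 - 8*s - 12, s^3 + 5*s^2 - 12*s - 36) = s^2 - s - 6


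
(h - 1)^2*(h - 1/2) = h^3 - 5*h^2/2 + 2*h - 1/2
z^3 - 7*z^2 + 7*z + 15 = (z - 5)*(z - 3)*(z + 1)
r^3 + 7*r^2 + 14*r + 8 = (r + 1)*(r + 2)*(r + 4)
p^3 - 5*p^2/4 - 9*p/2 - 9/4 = (p - 3)*(p + 3/4)*(p + 1)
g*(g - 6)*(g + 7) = g^3 + g^2 - 42*g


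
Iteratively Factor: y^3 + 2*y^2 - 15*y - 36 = (y + 3)*(y^2 - y - 12) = (y + 3)^2*(y - 4)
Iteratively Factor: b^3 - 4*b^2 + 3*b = (b)*(b^2 - 4*b + 3) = b*(b - 3)*(b - 1)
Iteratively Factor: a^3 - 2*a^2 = (a)*(a^2 - 2*a) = a*(a - 2)*(a)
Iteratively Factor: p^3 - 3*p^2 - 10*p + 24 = (p - 4)*(p^2 + p - 6) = (p - 4)*(p - 2)*(p + 3)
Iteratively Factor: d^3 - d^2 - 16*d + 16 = (d - 1)*(d^2 - 16) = (d - 1)*(d + 4)*(d - 4)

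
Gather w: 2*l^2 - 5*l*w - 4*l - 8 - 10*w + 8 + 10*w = 2*l^2 - 5*l*w - 4*l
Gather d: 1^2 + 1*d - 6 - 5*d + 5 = -4*d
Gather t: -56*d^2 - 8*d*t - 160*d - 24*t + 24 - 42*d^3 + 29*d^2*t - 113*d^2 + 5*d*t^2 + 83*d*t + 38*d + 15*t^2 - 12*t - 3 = -42*d^3 - 169*d^2 - 122*d + t^2*(5*d + 15) + t*(29*d^2 + 75*d - 36) + 21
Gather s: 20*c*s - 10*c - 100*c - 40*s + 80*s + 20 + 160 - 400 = -110*c + s*(20*c + 40) - 220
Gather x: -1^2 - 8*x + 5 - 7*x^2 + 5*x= -7*x^2 - 3*x + 4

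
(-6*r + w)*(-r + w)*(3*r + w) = 18*r^3 - 15*r^2*w - 4*r*w^2 + w^3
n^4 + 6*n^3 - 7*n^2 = n^2*(n - 1)*(n + 7)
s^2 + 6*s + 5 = (s + 1)*(s + 5)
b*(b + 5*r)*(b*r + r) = b^3*r + 5*b^2*r^2 + b^2*r + 5*b*r^2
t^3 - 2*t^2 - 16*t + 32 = (t - 4)*(t - 2)*(t + 4)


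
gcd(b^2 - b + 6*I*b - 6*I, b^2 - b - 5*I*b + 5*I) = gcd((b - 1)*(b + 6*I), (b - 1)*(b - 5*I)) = b - 1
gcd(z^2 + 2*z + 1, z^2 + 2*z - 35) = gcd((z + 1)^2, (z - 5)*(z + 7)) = 1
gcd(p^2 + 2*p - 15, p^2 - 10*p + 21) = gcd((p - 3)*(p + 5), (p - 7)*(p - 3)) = p - 3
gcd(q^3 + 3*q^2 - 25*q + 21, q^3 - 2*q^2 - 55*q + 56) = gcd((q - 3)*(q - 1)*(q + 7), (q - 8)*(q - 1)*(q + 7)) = q^2 + 6*q - 7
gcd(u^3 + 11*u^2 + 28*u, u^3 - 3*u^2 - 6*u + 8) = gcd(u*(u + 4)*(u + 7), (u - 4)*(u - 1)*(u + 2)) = 1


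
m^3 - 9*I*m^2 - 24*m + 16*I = (m - 4*I)^2*(m - I)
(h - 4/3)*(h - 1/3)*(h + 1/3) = h^3 - 4*h^2/3 - h/9 + 4/27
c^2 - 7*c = c*(c - 7)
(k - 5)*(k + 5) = k^2 - 25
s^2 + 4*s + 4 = (s + 2)^2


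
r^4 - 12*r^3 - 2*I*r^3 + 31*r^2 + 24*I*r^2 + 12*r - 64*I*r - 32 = (r - 8)*(r - 4)*(r - I)^2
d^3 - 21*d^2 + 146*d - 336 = (d - 8)*(d - 7)*(d - 6)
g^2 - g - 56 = (g - 8)*(g + 7)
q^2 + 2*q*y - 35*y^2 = (q - 5*y)*(q + 7*y)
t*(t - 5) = t^2 - 5*t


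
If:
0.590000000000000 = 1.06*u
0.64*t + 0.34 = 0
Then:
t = -0.53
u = 0.56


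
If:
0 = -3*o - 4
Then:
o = -4/3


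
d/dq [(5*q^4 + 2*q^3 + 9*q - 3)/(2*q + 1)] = (30*q^4 + 28*q^3 + 6*q^2 + 15)/(4*q^2 + 4*q + 1)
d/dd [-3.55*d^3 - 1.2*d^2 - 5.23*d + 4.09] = -10.65*d^2 - 2.4*d - 5.23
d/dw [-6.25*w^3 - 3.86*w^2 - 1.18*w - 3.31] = -18.75*w^2 - 7.72*w - 1.18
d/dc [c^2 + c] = 2*c + 1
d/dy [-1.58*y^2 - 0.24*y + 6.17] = -3.16*y - 0.24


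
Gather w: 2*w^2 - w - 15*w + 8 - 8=2*w^2 - 16*w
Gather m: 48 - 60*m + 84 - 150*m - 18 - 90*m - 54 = 60 - 300*m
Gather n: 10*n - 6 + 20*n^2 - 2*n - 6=20*n^2 + 8*n - 12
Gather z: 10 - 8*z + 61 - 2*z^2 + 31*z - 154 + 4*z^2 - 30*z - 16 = 2*z^2 - 7*z - 99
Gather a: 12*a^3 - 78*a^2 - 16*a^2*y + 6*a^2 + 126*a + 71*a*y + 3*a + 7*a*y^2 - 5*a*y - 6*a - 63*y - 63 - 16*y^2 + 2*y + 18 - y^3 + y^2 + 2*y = 12*a^3 + a^2*(-16*y - 72) + a*(7*y^2 + 66*y + 123) - y^3 - 15*y^2 - 59*y - 45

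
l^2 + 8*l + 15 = (l + 3)*(l + 5)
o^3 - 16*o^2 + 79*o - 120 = (o - 8)*(o - 5)*(o - 3)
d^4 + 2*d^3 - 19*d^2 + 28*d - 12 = (d - 2)*(d - 1)^2*(d + 6)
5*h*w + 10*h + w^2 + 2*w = (5*h + w)*(w + 2)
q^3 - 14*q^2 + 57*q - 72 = (q - 8)*(q - 3)^2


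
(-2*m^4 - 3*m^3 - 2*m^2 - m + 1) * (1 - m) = 2*m^5 + m^4 - m^3 - m^2 - 2*m + 1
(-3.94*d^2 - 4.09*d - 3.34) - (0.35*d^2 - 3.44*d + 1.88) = -4.29*d^2 - 0.65*d - 5.22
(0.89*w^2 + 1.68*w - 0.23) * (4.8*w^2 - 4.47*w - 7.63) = 4.272*w^4 + 4.0857*w^3 - 15.4043*w^2 - 11.7903*w + 1.7549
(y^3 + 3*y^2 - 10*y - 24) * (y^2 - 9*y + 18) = y^5 - 6*y^4 - 19*y^3 + 120*y^2 + 36*y - 432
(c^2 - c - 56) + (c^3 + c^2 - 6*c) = c^3 + 2*c^2 - 7*c - 56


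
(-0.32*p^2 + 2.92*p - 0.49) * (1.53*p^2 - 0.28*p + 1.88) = -0.4896*p^4 + 4.5572*p^3 - 2.1689*p^2 + 5.6268*p - 0.9212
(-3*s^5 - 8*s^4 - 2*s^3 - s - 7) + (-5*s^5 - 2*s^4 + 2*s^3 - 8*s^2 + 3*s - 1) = -8*s^5 - 10*s^4 - 8*s^2 + 2*s - 8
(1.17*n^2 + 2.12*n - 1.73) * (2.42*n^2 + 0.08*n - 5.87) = 2.8314*n^4 + 5.224*n^3 - 10.8849*n^2 - 12.5828*n + 10.1551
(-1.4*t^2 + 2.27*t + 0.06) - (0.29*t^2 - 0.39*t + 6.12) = -1.69*t^2 + 2.66*t - 6.06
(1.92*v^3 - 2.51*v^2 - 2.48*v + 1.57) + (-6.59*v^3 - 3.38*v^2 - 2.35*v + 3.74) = -4.67*v^3 - 5.89*v^2 - 4.83*v + 5.31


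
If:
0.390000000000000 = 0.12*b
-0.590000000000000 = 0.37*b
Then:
No Solution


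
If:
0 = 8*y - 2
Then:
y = 1/4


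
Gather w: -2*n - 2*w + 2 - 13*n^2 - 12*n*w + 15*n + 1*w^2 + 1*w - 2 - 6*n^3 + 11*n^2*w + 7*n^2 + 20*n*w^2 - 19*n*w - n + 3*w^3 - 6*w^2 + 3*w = -6*n^3 - 6*n^2 + 12*n + 3*w^3 + w^2*(20*n - 5) + w*(11*n^2 - 31*n + 2)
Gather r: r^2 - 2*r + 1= r^2 - 2*r + 1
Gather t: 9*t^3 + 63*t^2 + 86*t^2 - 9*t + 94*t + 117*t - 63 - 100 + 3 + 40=9*t^3 + 149*t^2 + 202*t - 120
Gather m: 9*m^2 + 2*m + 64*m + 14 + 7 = 9*m^2 + 66*m + 21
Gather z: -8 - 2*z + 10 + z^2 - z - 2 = z^2 - 3*z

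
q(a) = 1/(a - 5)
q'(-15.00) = 0.00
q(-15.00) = -0.05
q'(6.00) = -1.00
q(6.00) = 1.00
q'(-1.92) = -0.02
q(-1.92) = -0.14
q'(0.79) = -0.06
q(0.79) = -0.24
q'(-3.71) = -0.01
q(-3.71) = -0.11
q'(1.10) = -0.07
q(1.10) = -0.26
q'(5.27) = -13.72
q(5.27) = 3.70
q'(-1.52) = -0.02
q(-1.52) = -0.15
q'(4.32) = -2.16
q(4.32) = -1.47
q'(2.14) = -0.12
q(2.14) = -0.35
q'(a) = -1/(a - 5)^2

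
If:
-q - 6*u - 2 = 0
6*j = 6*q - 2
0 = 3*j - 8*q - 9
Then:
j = -7/3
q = -2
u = 0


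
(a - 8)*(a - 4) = a^2 - 12*a + 32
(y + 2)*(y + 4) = y^2 + 6*y + 8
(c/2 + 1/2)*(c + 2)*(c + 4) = c^3/2 + 7*c^2/2 + 7*c + 4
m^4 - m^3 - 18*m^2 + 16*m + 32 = (m - 4)*(m - 2)*(m + 1)*(m + 4)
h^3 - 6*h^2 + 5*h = h*(h - 5)*(h - 1)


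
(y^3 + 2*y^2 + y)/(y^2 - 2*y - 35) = y*(y^2 + 2*y + 1)/(y^2 - 2*y - 35)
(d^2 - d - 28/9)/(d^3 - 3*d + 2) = (d^2 - d - 28/9)/(d^3 - 3*d + 2)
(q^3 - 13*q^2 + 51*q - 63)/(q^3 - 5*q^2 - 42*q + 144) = (q^2 - 10*q + 21)/(q^2 - 2*q - 48)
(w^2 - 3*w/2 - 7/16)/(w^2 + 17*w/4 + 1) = (w - 7/4)/(w + 4)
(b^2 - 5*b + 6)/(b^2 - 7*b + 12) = (b - 2)/(b - 4)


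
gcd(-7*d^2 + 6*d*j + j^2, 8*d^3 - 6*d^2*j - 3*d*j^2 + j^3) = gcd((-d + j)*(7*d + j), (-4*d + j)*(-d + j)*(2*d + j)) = d - j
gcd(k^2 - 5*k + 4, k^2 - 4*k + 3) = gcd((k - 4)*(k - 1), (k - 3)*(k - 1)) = k - 1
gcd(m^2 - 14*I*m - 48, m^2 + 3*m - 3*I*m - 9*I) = 1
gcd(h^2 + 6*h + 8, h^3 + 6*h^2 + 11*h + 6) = h + 2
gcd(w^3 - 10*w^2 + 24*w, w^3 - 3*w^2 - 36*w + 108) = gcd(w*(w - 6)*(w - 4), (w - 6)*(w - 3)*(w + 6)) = w - 6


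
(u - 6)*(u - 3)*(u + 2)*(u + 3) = u^4 - 4*u^3 - 21*u^2 + 36*u + 108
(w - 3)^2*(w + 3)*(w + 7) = w^4 + 4*w^3 - 30*w^2 - 36*w + 189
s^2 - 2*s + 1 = (s - 1)^2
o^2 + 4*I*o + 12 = (o - 2*I)*(o + 6*I)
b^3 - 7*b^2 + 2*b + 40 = (b - 5)*(b - 4)*(b + 2)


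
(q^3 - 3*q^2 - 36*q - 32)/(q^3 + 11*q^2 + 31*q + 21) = (q^2 - 4*q - 32)/(q^2 + 10*q + 21)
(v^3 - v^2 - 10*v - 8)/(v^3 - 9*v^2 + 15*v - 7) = (v^3 - v^2 - 10*v - 8)/(v^3 - 9*v^2 + 15*v - 7)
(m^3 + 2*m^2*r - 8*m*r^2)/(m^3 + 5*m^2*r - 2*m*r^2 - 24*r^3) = m/(m + 3*r)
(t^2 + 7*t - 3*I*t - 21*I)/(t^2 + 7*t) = (t - 3*I)/t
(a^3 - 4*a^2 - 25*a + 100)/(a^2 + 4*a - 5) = (a^2 - 9*a + 20)/(a - 1)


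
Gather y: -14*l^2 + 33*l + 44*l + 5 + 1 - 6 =-14*l^2 + 77*l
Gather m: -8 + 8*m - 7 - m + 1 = 7*m - 14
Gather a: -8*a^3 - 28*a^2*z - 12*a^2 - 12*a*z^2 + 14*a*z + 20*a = -8*a^3 + a^2*(-28*z - 12) + a*(-12*z^2 + 14*z + 20)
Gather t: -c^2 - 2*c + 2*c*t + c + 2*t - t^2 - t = -c^2 - c - t^2 + t*(2*c + 1)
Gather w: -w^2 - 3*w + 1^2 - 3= -w^2 - 3*w - 2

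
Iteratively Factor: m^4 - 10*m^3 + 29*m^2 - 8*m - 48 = (m - 4)*(m^3 - 6*m^2 + 5*m + 12) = (m - 4)^2*(m^2 - 2*m - 3) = (m - 4)^2*(m + 1)*(m - 3)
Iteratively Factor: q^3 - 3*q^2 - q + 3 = (q + 1)*(q^2 - 4*q + 3) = (q - 3)*(q + 1)*(q - 1)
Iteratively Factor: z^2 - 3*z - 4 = (z - 4)*(z + 1)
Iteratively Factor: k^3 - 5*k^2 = (k)*(k^2 - 5*k) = k*(k - 5)*(k)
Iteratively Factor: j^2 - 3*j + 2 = (j - 2)*(j - 1)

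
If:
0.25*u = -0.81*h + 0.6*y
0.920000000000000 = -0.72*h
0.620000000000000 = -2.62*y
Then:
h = -1.28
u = 3.57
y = -0.24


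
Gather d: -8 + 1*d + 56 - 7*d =48 - 6*d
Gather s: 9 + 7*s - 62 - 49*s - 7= -42*s - 60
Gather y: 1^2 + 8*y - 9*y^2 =-9*y^2 + 8*y + 1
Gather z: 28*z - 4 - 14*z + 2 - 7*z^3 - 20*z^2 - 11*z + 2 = -7*z^3 - 20*z^2 + 3*z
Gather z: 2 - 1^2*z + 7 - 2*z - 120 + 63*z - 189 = 60*z - 300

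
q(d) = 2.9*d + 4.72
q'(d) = 2.90000000000000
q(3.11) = 13.74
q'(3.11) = 2.90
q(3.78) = 15.68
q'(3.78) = 2.90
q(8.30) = 28.79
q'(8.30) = 2.90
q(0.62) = 6.52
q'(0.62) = 2.90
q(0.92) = 7.39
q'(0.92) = 2.90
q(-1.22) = 1.18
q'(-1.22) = 2.90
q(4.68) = 18.29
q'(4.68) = 2.90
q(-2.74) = -3.23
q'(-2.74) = 2.90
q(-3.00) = -3.98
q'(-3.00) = 2.90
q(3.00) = 13.42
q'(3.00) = 2.90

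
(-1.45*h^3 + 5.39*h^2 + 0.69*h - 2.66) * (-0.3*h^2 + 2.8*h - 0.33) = 0.435*h^5 - 5.677*h^4 + 15.3635*h^3 + 0.9513*h^2 - 7.6757*h + 0.8778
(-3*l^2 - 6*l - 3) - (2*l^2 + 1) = -5*l^2 - 6*l - 4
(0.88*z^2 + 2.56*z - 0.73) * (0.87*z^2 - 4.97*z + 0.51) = 0.7656*z^4 - 2.1464*z^3 - 12.9095*z^2 + 4.9337*z - 0.3723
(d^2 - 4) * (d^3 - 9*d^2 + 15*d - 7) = d^5 - 9*d^4 + 11*d^3 + 29*d^2 - 60*d + 28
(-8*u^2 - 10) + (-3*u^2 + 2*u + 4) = -11*u^2 + 2*u - 6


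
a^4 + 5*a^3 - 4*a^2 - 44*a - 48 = (a - 3)*(a + 2)^2*(a + 4)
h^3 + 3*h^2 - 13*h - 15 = (h - 3)*(h + 1)*(h + 5)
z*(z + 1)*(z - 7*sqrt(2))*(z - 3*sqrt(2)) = z^4 - 10*sqrt(2)*z^3 + z^3 - 10*sqrt(2)*z^2 + 42*z^2 + 42*z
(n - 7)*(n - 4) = n^2 - 11*n + 28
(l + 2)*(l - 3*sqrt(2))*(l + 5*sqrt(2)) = l^3 + 2*l^2 + 2*sqrt(2)*l^2 - 30*l + 4*sqrt(2)*l - 60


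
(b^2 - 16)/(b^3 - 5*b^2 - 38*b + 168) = (b + 4)/(b^2 - b - 42)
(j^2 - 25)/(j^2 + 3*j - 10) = (j - 5)/(j - 2)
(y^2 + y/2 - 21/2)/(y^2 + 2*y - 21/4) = 2*(y - 3)/(2*y - 3)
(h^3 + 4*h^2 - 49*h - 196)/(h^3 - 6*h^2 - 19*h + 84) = (h + 7)/(h - 3)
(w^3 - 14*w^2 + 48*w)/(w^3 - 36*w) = (w - 8)/(w + 6)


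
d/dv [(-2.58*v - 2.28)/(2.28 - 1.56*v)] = (21.521376 - 14.725152*v)/(1.56*v - 2.28)^3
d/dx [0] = 0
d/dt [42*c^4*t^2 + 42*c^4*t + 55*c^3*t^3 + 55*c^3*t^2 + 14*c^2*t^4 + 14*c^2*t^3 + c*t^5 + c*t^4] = c*(84*c^3*t + 42*c^3 + 165*c^2*t^2 + 110*c^2*t + 56*c*t^3 + 42*c*t^2 + 5*t^4 + 4*t^3)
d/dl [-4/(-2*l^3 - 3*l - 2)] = 12*(-2*l^2 - 1)/(2*l^3 + 3*l + 2)^2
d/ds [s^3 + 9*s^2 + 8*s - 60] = 3*s^2 + 18*s + 8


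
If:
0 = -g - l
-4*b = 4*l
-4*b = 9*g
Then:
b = 0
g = 0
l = 0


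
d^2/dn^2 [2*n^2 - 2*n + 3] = 4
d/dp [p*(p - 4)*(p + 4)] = 3*p^2 - 16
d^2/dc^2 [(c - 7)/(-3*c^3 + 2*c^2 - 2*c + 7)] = 2*(-(c - 7)*(9*c^2 - 4*c + 2)^2 + (9*c^2 - 4*c + (c - 7)*(9*c - 2) + 2)*(3*c^3 - 2*c^2 + 2*c - 7))/(3*c^3 - 2*c^2 + 2*c - 7)^3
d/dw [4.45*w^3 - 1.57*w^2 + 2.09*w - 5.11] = 13.35*w^2 - 3.14*w + 2.09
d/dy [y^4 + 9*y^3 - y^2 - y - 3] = 4*y^3 + 27*y^2 - 2*y - 1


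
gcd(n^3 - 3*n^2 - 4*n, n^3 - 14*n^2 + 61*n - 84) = n - 4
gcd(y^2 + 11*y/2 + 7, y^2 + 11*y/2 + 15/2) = 1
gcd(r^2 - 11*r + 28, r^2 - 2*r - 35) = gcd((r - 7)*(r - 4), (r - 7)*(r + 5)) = r - 7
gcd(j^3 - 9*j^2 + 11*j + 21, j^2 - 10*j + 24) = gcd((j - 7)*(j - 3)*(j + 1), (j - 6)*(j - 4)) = 1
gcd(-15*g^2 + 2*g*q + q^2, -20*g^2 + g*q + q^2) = 5*g + q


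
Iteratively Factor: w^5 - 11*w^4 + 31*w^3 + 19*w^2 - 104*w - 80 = (w - 5)*(w^4 - 6*w^3 + w^2 + 24*w + 16) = (w - 5)*(w + 1)*(w^3 - 7*w^2 + 8*w + 16) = (w - 5)*(w - 4)*(w + 1)*(w^2 - 3*w - 4) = (w - 5)*(w - 4)^2*(w + 1)*(w + 1)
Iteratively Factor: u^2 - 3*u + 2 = (u - 2)*(u - 1)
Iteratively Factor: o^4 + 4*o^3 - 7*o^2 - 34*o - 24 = (o + 1)*(o^3 + 3*o^2 - 10*o - 24) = (o + 1)*(o + 2)*(o^2 + o - 12) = (o + 1)*(o + 2)*(o + 4)*(o - 3)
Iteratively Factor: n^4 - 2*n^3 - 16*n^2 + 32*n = (n - 4)*(n^3 + 2*n^2 - 8*n) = (n - 4)*(n + 4)*(n^2 - 2*n) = n*(n - 4)*(n + 4)*(n - 2)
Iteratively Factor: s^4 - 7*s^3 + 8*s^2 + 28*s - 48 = (s + 2)*(s^3 - 9*s^2 + 26*s - 24) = (s - 3)*(s + 2)*(s^2 - 6*s + 8) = (s - 4)*(s - 3)*(s + 2)*(s - 2)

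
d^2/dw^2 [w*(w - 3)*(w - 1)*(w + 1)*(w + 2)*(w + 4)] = 30*w^4 + 60*w^3 - 132*w^2 - 162*w + 20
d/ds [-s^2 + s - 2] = 1 - 2*s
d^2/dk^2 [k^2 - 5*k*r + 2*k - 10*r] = 2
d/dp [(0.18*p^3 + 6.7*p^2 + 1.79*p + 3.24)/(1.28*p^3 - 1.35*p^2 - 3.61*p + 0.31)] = (1.11022302462516e-16*p^5 - 8.819*p^4 - 5.882*p^3 - 34.0447*p^2 + 12.902*p + 12.2513)/(1.6384*p^6 - 3.456*p^5 - 7.4191*p^4 + 10.5406*p^3 + 12.1951*p^2 - 2.2382*p + 0.0961)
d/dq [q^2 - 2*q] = 2*q - 2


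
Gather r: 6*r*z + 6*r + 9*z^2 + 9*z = r*(6*z + 6) + 9*z^2 + 9*z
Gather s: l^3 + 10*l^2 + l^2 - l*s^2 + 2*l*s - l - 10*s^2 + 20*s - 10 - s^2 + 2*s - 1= l^3 + 11*l^2 - l + s^2*(-l - 11) + s*(2*l + 22) - 11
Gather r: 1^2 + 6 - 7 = 0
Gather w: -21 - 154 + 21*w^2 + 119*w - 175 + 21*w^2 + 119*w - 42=42*w^2 + 238*w - 392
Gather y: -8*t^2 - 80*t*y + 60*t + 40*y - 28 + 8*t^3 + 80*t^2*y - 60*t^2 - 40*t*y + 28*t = 8*t^3 - 68*t^2 + 88*t + y*(80*t^2 - 120*t + 40) - 28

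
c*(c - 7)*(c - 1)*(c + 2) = c^4 - 6*c^3 - 9*c^2 + 14*c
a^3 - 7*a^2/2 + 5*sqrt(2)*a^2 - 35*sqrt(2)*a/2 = a*(a - 7/2)*(a + 5*sqrt(2))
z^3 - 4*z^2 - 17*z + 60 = (z - 5)*(z - 3)*(z + 4)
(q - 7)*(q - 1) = q^2 - 8*q + 7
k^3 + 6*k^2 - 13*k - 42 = (k - 3)*(k + 2)*(k + 7)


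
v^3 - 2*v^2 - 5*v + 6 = (v - 3)*(v - 1)*(v + 2)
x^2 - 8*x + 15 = (x - 5)*(x - 3)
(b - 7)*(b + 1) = b^2 - 6*b - 7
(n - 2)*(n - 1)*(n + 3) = n^3 - 7*n + 6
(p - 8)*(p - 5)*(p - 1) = p^3 - 14*p^2 + 53*p - 40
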